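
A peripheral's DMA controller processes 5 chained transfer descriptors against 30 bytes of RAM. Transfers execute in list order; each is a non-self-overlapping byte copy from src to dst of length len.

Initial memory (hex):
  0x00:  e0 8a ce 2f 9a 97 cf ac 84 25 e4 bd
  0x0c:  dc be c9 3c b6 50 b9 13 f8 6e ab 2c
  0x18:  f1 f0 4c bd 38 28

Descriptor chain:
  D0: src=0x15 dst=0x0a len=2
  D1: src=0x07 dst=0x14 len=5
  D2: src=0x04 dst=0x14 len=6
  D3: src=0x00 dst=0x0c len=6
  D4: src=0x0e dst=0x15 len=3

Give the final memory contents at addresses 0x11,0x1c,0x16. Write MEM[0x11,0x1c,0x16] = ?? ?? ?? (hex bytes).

MEM[0x11,0x1c,0x16] = 97 38 2f

D0: mem[0x0a..0x0b] <- [6e ab]
D1: mem[0x14..0x18] <- [ac 84 25 6e ab]
D2: mem[0x14..0x19] <- [9a 97 cf ac 84 25]
D3: mem[0x0c..0x11] <- [e0 8a ce 2f 9a 97]
D4: mem[0x15..0x17] <- [ce 2f 9a]
query mem[0x11]=0x97, mem[0x1c]=0x38, mem[0x16]=0x2f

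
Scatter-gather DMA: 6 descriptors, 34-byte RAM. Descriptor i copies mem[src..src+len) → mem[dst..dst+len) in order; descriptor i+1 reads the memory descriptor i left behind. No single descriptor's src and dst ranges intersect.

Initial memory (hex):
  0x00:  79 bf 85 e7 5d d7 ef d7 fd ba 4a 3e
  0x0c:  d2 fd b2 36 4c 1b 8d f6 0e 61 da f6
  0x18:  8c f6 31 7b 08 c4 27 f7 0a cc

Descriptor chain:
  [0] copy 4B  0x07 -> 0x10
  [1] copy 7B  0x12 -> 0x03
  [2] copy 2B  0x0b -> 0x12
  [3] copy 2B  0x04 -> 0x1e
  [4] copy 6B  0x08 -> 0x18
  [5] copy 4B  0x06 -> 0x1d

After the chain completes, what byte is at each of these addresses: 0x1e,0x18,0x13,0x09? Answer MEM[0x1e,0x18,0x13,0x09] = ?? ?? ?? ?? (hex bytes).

MEM[0x1e,0x18,0x13,0x09] = da f6 d2 8c

#0 dst[0x10+4] := {0xd7,0xfd,0xba,0x4a}
#1 dst[0x03+7] := {0xba,0x4a,0x0e,0x61,0xda,0xf6,0x8c}
#2 dst[0x12+2] := {0x3e,0xd2}
#3 dst[0x1e+2] := {0x4a,0x0e}
#4 dst[0x18+6] := {0xf6,0x8c,0x4a,0x3e,0xd2,0xfd}
#5 dst[0x1d+4] := {0x61,0xda,0xf6,0x8c}
query mem[0x1e]=0xda, mem[0x18]=0xf6, mem[0x13]=0xd2, mem[0x09]=0x8c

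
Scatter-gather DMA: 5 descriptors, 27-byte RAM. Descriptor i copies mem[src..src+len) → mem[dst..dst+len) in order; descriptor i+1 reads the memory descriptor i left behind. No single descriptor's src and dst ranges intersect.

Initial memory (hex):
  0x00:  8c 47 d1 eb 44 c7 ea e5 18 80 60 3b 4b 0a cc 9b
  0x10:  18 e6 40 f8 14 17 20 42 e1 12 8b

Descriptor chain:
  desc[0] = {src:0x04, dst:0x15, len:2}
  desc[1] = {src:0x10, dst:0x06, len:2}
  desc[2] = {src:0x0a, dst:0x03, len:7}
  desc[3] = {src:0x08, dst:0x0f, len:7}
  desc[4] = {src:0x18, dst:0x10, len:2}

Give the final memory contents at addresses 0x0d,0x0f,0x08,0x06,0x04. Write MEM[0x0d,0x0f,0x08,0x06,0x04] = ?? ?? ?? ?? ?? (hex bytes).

D0: mem[0x15..0x16] <- [44 c7]
D1: mem[0x06..0x07] <- [18 e6]
D2: mem[0x03..0x09] <- [60 3b 4b 0a cc 9b 18]
D3: mem[0x0f..0x15] <- [9b 18 60 3b 4b 0a cc]
D4: mem[0x10..0x11] <- [e1 12]
query mem[0x0d]=0x0a, mem[0x0f]=0x9b, mem[0x08]=0x9b, mem[0x06]=0x0a, mem[0x04]=0x3b

MEM[0x0d,0x0f,0x08,0x06,0x04] = 0a 9b 9b 0a 3b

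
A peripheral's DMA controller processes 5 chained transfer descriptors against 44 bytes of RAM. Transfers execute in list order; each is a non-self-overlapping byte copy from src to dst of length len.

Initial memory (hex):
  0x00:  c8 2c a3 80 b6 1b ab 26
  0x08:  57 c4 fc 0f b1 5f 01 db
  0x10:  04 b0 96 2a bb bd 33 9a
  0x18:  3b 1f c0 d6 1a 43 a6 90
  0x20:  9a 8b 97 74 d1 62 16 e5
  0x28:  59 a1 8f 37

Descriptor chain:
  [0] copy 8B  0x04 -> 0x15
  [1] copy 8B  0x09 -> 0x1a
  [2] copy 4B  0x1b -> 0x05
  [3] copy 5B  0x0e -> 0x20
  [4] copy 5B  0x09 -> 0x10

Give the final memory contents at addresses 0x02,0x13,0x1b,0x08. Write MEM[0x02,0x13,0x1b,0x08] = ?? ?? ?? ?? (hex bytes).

MEM[0x02,0x13,0x1b,0x08] = a3 b1 fc 5f

  after D0: wrote 8B at 0x15 = b61bab2657c4fc0f
  after D1: wrote 8B at 0x1a = c4fc0fb15f01db04
  after D2: wrote 4B at 0x05 = fc0fb15f
  after D3: wrote 5B at 0x20 = 01db04b096
  after D4: wrote 5B at 0x10 = c4fc0fb15f
query mem[0x02]=0xa3, mem[0x13]=0xb1, mem[0x1b]=0xfc, mem[0x08]=0x5f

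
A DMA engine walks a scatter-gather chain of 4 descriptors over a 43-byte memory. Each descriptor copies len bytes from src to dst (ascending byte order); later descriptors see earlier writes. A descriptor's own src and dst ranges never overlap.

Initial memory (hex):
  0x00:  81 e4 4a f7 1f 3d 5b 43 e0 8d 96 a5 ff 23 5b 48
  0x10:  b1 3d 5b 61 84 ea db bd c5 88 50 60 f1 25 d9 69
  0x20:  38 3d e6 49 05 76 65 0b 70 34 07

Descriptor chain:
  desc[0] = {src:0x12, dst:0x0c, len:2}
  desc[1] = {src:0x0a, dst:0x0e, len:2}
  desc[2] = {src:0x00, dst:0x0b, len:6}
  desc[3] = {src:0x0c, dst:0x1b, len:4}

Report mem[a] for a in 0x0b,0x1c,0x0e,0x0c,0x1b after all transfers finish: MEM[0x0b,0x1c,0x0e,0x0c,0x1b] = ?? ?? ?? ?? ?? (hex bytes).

MEM[0x0b,0x1c,0x0e,0x0c,0x1b] = 81 4a f7 e4 e4

[0] 0x12->0x0c len=2 : 5b 61
[1] 0x0a->0x0e len=2 : 96 a5
[2] 0x00->0x0b len=6 : 81 e4 4a f7 1f 3d
[3] 0x0c->0x1b len=4 : e4 4a f7 1f
query mem[0x0b]=0x81, mem[0x1c]=0x4a, mem[0x0e]=0xf7, mem[0x0c]=0xe4, mem[0x1b]=0xe4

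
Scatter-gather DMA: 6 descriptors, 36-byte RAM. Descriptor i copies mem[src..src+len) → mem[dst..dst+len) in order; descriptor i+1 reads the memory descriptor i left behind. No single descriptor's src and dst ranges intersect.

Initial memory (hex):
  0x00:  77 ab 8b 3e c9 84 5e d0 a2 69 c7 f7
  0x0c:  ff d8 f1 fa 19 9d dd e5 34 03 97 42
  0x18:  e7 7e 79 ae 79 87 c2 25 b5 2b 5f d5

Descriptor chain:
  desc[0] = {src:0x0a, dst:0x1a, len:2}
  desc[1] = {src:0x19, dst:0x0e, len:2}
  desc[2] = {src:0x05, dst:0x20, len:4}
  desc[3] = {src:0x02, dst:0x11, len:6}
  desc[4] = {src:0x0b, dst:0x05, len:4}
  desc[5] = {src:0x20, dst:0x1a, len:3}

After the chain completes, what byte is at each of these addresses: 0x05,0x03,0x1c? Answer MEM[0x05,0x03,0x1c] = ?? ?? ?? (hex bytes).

MEM[0x05,0x03,0x1c] = f7 3e d0

#0 dst[0x1a+2] := {0xc7,0xf7}
#1 dst[0x0e+2] := {0x7e,0xc7}
#2 dst[0x20+4] := {0x84,0x5e,0xd0,0xa2}
#3 dst[0x11+6] := {0x8b,0x3e,0xc9,0x84,0x5e,0xd0}
#4 dst[0x05+4] := {0xf7,0xff,0xd8,0x7e}
#5 dst[0x1a+3] := {0x84,0x5e,0xd0}
query mem[0x05]=0xf7, mem[0x03]=0x3e, mem[0x1c]=0xd0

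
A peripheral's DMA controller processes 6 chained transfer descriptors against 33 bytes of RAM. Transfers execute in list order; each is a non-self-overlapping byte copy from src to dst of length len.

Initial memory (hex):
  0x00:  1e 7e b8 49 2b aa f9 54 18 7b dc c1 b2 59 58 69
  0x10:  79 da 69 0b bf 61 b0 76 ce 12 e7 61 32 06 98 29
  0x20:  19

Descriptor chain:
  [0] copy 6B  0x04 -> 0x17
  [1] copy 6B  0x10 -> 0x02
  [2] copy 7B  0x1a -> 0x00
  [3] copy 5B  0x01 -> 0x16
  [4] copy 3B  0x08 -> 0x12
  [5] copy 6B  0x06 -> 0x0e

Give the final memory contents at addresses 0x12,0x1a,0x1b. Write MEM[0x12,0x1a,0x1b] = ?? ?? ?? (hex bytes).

[0] 0x04->0x17 len=6 : 2b aa f9 54 18 7b
[1] 0x10->0x02 len=6 : 79 da 69 0b bf 61
[2] 0x1a->0x00 len=7 : 54 18 7b 06 98 29 19
[3] 0x01->0x16 len=5 : 18 7b 06 98 29
[4] 0x08->0x12 len=3 : 18 7b dc
[5] 0x06->0x0e len=6 : 19 61 18 7b dc c1
query mem[0x12]=0xdc, mem[0x1a]=0x29, mem[0x1b]=0x18

MEM[0x12,0x1a,0x1b] = dc 29 18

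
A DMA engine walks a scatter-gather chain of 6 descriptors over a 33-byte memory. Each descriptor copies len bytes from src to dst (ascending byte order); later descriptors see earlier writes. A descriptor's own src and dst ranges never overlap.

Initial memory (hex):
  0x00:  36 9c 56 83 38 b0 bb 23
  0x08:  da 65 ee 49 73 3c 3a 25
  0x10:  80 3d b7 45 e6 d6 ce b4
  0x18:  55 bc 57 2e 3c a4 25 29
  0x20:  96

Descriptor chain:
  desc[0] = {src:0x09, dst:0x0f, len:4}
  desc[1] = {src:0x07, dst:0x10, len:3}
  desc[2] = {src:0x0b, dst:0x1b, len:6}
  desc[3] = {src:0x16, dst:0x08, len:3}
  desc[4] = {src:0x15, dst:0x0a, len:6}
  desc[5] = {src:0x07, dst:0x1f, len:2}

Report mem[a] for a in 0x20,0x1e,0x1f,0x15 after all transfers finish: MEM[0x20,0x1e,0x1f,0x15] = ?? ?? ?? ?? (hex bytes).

D0: mem[0x0f..0x12] <- [65 ee 49 73]
D1: mem[0x10..0x12] <- [23 da 65]
D2: mem[0x1b..0x20] <- [49 73 3c 3a 65 23]
D3: mem[0x08..0x0a] <- [ce b4 55]
D4: mem[0x0a..0x0f] <- [d6 ce b4 55 bc 57]
D5: mem[0x1f..0x20] <- [23 ce]
query mem[0x20]=0xce, mem[0x1e]=0x3a, mem[0x1f]=0x23, mem[0x15]=0xd6

MEM[0x20,0x1e,0x1f,0x15] = ce 3a 23 d6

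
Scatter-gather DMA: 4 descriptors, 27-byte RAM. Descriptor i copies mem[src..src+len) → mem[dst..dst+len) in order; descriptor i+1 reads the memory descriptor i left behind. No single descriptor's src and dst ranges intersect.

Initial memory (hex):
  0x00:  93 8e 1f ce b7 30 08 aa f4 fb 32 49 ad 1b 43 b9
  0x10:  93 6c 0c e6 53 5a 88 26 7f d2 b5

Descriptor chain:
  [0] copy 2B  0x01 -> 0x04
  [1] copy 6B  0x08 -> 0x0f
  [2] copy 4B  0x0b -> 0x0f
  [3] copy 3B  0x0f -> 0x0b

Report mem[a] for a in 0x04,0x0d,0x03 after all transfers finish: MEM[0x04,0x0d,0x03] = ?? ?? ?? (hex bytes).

D0: mem[0x04..0x05] <- [8e 1f]
D1: mem[0x0f..0x14] <- [f4 fb 32 49 ad 1b]
D2: mem[0x0f..0x12] <- [49 ad 1b 43]
D3: mem[0x0b..0x0d] <- [49 ad 1b]
query mem[0x04]=0x8e, mem[0x0d]=0x1b, mem[0x03]=0xce

MEM[0x04,0x0d,0x03] = 8e 1b ce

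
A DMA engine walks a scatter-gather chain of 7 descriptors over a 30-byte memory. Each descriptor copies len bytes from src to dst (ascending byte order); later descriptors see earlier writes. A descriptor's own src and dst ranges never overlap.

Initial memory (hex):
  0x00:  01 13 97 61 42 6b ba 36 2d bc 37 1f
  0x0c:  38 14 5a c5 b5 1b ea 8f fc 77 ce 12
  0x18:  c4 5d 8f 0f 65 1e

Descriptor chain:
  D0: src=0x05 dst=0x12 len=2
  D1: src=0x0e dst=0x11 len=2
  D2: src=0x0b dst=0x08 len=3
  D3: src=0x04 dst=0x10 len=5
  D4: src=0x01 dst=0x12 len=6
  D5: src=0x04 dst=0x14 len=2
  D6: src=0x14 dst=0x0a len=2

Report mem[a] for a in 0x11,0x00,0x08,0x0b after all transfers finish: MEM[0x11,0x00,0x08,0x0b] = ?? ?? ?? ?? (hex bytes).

MEM[0x11,0x00,0x08,0x0b] = 6b 01 1f 6b

  after D0: wrote 2B at 0x12 = 6bba
  after D1: wrote 2B at 0x11 = 5ac5
  after D2: wrote 3B at 0x08 = 1f3814
  after D3: wrote 5B at 0x10 = 426bba361f
  after D4: wrote 6B at 0x12 = 139761426bba
  after D5: wrote 2B at 0x14 = 426b
  after D6: wrote 2B at 0x0a = 426b
query mem[0x11]=0x6b, mem[0x00]=0x01, mem[0x08]=0x1f, mem[0x0b]=0x6b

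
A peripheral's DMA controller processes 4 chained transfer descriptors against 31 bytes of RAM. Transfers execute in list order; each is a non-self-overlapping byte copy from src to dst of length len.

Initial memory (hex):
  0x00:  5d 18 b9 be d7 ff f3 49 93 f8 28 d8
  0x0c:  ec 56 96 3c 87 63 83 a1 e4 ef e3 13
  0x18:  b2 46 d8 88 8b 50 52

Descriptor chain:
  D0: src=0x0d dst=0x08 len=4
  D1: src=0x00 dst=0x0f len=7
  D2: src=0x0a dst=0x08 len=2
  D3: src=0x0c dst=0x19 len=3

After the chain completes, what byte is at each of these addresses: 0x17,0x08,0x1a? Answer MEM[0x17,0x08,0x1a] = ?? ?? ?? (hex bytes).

#0 dst[0x08+4] := {0x56,0x96,0x3c,0x87}
#1 dst[0x0f+7] := {0x5d,0x18,0xb9,0xbe,0xd7,0xff,0xf3}
#2 dst[0x08+2] := {0x3c,0x87}
#3 dst[0x19+3] := {0xec,0x56,0x96}
query mem[0x17]=0x13, mem[0x08]=0x3c, mem[0x1a]=0x56

MEM[0x17,0x08,0x1a] = 13 3c 56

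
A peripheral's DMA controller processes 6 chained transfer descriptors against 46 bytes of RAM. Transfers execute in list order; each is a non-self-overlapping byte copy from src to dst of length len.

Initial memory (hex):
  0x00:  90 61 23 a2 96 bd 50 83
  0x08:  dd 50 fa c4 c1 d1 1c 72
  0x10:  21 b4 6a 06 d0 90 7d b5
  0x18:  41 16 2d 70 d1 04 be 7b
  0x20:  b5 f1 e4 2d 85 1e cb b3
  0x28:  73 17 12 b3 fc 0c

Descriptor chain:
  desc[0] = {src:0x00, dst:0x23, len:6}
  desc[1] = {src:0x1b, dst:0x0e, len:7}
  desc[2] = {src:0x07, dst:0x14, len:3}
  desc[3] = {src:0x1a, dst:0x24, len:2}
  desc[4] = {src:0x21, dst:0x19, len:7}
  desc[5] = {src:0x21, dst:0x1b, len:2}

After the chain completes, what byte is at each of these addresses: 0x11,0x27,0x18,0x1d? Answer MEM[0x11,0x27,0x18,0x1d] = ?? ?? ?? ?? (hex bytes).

  after D0: wrote 6B at 0x23 = 906123a296bd
  after D1: wrote 7B at 0x0e = 70d104be7bb5f1
  after D2: wrote 3B at 0x14 = 83dd50
  after D3: wrote 2B at 0x24 = 2d70
  after D4: wrote 7B at 0x19 = f1e4902d70a296
  after D5: wrote 2B at 0x1b = f1e4
query mem[0x11]=0xbe, mem[0x27]=0x96, mem[0x18]=0x41, mem[0x1d]=0x70

MEM[0x11,0x27,0x18,0x1d] = be 96 41 70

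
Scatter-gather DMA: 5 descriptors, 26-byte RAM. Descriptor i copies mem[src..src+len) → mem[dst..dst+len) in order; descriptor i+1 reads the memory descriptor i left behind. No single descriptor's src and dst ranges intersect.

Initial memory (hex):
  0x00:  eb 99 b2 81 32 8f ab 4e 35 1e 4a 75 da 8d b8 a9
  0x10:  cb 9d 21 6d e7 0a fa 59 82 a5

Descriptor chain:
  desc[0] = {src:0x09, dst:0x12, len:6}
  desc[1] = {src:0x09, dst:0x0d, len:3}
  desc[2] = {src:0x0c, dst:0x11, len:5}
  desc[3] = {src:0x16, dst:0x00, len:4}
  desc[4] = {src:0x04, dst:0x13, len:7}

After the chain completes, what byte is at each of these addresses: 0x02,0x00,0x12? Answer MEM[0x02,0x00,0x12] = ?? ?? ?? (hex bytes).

MEM[0x02,0x00,0x12] = 82 8d 1e

  after D0: wrote 6B at 0x12 = 1e4a75da8db8
  after D1: wrote 3B at 0x0d = 1e4a75
  after D2: wrote 5B at 0x11 = da1e4a75cb
  after D3: wrote 4B at 0x00 = 8db882a5
  after D4: wrote 7B at 0x13 = 328fab4e351e4a
query mem[0x02]=0x82, mem[0x00]=0x8d, mem[0x12]=0x1e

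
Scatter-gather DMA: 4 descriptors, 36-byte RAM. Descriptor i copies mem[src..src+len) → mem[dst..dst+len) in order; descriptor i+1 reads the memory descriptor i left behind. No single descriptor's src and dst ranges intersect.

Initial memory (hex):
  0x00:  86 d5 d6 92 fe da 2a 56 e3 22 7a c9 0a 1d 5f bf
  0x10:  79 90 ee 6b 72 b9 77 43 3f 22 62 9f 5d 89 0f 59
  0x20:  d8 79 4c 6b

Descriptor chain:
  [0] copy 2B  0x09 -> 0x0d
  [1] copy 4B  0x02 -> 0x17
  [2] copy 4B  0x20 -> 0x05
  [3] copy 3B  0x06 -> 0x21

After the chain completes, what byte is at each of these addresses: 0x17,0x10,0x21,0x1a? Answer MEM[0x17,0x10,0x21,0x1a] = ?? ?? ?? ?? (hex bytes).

MEM[0x17,0x10,0x21,0x1a] = d6 79 79 da

[0] 0x09->0x0d len=2 : 22 7a
[1] 0x02->0x17 len=4 : d6 92 fe da
[2] 0x20->0x05 len=4 : d8 79 4c 6b
[3] 0x06->0x21 len=3 : 79 4c 6b
query mem[0x17]=0xd6, mem[0x10]=0x79, mem[0x21]=0x79, mem[0x1a]=0xda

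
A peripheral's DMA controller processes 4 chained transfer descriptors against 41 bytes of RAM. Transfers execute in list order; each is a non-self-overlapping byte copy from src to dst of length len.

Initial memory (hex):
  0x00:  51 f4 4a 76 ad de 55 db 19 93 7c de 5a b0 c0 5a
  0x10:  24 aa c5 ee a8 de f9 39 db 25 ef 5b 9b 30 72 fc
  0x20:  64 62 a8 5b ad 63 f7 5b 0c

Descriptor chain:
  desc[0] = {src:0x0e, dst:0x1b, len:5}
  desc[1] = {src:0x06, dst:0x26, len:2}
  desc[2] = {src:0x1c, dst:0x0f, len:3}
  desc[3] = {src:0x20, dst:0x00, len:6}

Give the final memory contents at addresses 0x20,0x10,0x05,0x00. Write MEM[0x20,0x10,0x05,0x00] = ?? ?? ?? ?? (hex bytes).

MEM[0x20,0x10,0x05,0x00] = 64 24 63 64

  after D0: wrote 5B at 0x1b = c05a24aac5
  after D1: wrote 2B at 0x26 = 55db
  after D2: wrote 3B at 0x0f = 5a24aa
  after D3: wrote 6B at 0x00 = 6462a85bad63
query mem[0x20]=0x64, mem[0x10]=0x24, mem[0x05]=0x63, mem[0x00]=0x64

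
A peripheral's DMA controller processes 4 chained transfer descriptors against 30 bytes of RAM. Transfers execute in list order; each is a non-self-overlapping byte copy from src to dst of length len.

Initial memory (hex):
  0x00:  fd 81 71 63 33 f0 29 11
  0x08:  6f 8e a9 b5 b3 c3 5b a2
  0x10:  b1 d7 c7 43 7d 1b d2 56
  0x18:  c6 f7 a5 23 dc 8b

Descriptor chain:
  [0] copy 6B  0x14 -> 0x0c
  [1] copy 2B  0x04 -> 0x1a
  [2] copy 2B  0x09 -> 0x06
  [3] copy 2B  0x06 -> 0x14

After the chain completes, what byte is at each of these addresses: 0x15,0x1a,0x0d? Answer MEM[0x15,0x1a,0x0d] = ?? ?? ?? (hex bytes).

MEM[0x15,0x1a,0x0d] = a9 33 1b

[0] 0x14->0x0c len=6 : 7d 1b d2 56 c6 f7
[1] 0x04->0x1a len=2 : 33 f0
[2] 0x09->0x06 len=2 : 8e a9
[3] 0x06->0x14 len=2 : 8e a9
query mem[0x15]=0xa9, mem[0x1a]=0x33, mem[0x0d]=0x1b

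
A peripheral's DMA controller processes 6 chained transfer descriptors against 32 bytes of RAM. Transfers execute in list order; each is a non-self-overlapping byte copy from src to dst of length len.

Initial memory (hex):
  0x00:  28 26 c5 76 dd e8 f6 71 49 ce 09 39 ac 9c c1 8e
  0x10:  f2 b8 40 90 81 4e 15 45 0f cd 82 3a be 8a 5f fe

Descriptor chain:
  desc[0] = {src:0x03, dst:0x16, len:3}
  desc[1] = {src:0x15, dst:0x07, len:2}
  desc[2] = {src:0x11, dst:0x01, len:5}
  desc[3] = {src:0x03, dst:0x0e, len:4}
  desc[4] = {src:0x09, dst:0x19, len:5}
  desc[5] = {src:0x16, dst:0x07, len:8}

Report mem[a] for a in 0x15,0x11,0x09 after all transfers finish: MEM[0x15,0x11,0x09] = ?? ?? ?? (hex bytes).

MEM[0x15,0x11,0x09] = 4e f6 e8

D0: mem[0x16..0x18] <- [76 dd e8]
D1: mem[0x07..0x08] <- [4e 76]
D2: mem[0x01..0x05] <- [b8 40 90 81 4e]
D3: mem[0x0e..0x11] <- [90 81 4e f6]
D4: mem[0x19..0x1d] <- [ce 09 39 ac 9c]
D5: mem[0x07..0x0e] <- [76 dd e8 ce 09 39 ac 9c]
query mem[0x15]=0x4e, mem[0x11]=0xf6, mem[0x09]=0xe8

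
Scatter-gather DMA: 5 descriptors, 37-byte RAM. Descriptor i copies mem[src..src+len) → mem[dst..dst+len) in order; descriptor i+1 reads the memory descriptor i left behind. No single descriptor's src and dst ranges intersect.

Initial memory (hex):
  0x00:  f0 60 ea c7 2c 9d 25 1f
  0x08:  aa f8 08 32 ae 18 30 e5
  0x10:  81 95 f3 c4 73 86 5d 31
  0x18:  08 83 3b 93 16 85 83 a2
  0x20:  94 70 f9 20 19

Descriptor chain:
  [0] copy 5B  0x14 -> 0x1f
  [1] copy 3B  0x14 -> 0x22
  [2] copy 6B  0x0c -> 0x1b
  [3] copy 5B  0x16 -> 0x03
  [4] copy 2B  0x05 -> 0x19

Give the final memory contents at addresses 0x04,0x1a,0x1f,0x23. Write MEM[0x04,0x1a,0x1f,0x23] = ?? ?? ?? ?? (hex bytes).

  after D0: wrote 5B at 0x1f = 73865d3108
  after D1: wrote 3B at 0x22 = 73865d
  after D2: wrote 6B at 0x1b = ae1830e58195
  after D3: wrote 5B at 0x03 = 5d3108833b
  after D4: wrote 2B at 0x19 = 0883
query mem[0x04]=0x31, mem[0x1a]=0x83, mem[0x1f]=0x81, mem[0x23]=0x86

MEM[0x04,0x1a,0x1f,0x23] = 31 83 81 86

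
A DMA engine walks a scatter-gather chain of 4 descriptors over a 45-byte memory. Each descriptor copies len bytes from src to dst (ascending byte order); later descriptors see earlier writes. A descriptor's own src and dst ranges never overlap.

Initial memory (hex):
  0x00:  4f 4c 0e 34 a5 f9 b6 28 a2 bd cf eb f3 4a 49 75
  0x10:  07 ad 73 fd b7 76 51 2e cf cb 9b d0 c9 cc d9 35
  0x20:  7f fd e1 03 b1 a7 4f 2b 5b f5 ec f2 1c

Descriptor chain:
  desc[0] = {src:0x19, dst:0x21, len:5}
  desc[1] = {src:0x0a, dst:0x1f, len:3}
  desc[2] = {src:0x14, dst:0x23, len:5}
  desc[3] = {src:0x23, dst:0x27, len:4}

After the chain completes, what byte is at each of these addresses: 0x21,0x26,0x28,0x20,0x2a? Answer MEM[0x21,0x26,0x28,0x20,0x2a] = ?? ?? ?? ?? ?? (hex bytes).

MEM[0x21,0x26,0x28,0x20,0x2a] = f3 2e 76 eb 2e

D0: mem[0x21..0x25] <- [cb 9b d0 c9 cc]
D1: mem[0x1f..0x21] <- [cf eb f3]
D2: mem[0x23..0x27] <- [b7 76 51 2e cf]
D3: mem[0x27..0x2a] <- [b7 76 51 2e]
query mem[0x21]=0xf3, mem[0x26]=0x2e, mem[0x28]=0x76, mem[0x20]=0xeb, mem[0x2a]=0x2e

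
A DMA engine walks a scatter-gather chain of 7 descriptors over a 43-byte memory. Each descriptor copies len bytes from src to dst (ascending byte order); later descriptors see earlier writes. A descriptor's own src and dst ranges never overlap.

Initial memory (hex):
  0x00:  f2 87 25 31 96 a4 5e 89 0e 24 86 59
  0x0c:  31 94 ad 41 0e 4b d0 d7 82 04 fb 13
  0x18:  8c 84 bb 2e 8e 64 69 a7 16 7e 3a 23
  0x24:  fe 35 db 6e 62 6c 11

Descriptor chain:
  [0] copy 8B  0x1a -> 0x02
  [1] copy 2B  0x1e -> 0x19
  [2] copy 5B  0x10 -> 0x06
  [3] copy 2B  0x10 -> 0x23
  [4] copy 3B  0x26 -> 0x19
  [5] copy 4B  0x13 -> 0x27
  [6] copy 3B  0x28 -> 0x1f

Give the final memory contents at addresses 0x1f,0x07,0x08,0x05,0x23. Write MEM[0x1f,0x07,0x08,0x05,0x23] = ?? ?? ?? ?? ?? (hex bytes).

[0] 0x1a->0x02 len=8 : bb 2e 8e 64 69 a7 16 7e
[1] 0x1e->0x19 len=2 : 69 a7
[2] 0x10->0x06 len=5 : 0e 4b d0 d7 82
[3] 0x10->0x23 len=2 : 0e 4b
[4] 0x26->0x19 len=3 : db 6e 62
[5] 0x13->0x27 len=4 : d7 82 04 fb
[6] 0x28->0x1f len=3 : 82 04 fb
query mem[0x1f]=0x82, mem[0x07]=0x4b, mem[0x08]=0xd0, mem[0x05]=0x64, mem[0x23]=0x0e

MEM[0x1f,0x07,0x08,0x05,0x23] = 82 4b d0 64 0e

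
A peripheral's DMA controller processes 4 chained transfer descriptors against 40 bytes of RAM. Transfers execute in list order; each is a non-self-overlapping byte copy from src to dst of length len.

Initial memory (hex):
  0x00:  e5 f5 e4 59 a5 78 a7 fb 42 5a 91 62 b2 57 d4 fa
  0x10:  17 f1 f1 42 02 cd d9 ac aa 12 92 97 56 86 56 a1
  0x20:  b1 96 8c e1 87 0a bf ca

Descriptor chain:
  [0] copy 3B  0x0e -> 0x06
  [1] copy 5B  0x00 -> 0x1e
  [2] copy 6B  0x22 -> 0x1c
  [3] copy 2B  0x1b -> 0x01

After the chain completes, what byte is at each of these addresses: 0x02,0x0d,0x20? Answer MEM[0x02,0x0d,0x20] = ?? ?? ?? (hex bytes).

MEM[0x02,0x0d,0x20] = a5 57 bf

[0] 0x0e->0x06 len=3 : d4 fa 17
[1] 0x00->0x1e len=5 : e5 f5 e4 59 a5
[2] 0x22->0x1c len=6 : a5 e1 87 0a bf ca
[3] 0x1b->0x01 len=2 : 97 a5
query mem[0x02]=0xa5, mem[0x0d]=0x57, mem[0x20]=0xbf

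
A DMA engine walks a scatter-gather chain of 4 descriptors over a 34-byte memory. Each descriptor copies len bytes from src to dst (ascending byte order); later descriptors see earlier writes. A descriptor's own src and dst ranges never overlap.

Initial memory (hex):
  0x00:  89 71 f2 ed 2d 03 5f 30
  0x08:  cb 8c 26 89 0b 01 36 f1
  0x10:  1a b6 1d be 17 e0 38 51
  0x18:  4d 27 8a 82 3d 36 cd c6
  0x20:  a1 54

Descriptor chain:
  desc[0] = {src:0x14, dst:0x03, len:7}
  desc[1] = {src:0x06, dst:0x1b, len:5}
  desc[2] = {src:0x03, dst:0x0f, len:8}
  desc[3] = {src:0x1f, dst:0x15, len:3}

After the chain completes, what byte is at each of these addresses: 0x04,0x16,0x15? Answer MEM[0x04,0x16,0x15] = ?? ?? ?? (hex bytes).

MEM[0x04,0x16,0x15] = e0 a1 26

D0: mem[0x03..0x09] <- [17 e0 38 51 4d 27 8a]
D1: mem[0x1b..0x1f] <- [51 4d 27 8a 26]
D2: mem[0x0f..0x16] <- [17 e0 38 51 4d 27 8a 26]
D3: mem[0x15..0x17] <- [26 a1 54]
query mem[0x04]=0xe0, mem[0x16]=0xa1, mem[0x15]=0x26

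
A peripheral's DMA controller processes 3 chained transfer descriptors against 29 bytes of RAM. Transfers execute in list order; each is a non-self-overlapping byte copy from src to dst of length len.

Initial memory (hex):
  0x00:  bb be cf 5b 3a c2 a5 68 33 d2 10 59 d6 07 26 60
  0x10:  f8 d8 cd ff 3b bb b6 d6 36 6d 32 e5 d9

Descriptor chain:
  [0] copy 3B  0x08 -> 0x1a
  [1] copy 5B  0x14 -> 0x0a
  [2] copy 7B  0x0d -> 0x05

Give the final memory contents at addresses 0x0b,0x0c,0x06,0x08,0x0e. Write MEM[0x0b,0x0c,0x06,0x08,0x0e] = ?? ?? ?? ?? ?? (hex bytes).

#0 dst[0x1a+3] := {0x33,0xd2,0x10}
#1 dst[0x0a+5] := {0x3b,0xbb,0xb6,0xd6,0x36}
#2 dst[0x05+7] := {0xd6,0x36,0x60,0xf8,0xd8,0xcd,0xff}
query mem[0x0b]=0xff, mem[0x0c]=0xb6, mem[0x06]=0x36, mem[0x08]=0xf8, mem[0x0e]=0x36

MEM[0x0b,0x0c,0x06,0x08,0x0e] = ff b6 36 f8 36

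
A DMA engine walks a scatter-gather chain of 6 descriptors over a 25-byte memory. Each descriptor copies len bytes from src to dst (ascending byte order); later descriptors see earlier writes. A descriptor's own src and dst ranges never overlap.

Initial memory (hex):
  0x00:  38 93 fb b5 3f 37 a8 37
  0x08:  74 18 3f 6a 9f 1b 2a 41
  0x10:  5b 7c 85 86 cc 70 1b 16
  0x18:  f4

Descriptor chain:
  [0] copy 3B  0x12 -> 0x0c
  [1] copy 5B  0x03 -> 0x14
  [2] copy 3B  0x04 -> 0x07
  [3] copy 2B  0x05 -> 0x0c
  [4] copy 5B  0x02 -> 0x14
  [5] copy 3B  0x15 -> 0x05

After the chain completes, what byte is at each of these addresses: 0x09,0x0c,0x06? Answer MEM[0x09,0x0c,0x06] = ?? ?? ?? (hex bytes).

MEM[0x09,0x0c,0x06] = a8 37 3f

#0 dst[0x0c+3] := {0x85,0x86,0xcc}
#1 dst[0x14+5] := {0xb5,0x3f,0x37,0xa8,0x37}
#2 dst[0x07+3] := {0x3f,0x37,0xa8}
#3 dst[0x0c+2] := {0x37,0xa8}
#4 dst[0x14+5] := {0xfb,0xb5,0x3f,0x37,0xa8}
#5 dst[0x05+3] := {0xb5,0x3f,0x37}
query mem[0x09]=0xa8, mem[0x0c]=0x37, mem[0x06]=0x3f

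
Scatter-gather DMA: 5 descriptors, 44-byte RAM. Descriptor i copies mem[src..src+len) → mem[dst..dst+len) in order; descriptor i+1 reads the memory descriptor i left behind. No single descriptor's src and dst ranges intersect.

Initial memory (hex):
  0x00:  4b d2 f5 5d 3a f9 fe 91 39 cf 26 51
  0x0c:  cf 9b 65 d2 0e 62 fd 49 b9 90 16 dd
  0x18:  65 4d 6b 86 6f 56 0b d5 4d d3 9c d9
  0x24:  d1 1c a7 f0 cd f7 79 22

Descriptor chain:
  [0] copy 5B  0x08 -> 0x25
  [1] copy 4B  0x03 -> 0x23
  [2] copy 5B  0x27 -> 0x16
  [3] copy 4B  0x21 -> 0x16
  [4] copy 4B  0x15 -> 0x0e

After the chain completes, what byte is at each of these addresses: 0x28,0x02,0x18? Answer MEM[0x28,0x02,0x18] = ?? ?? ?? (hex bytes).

[0] 0x08->0x25 len=5 : 39 cf 26 51 cf
[1] 0x03->0x23 len=4 : 5d 3a f9 fe
[2] 0x27->0x16 len=5 : 26 51 cf 79 22
[3] 0x21->0x16 len=4 : d3 9c 5d 3a
[4] 0x15->0x0e len=4 : 90 d3 9c 5d
query mem[0x28]=0x51, mem[0x02]=0xf5, mem[0x18]=0x5d

MEM[0x28,0x02,0x18] = 51 f5 5d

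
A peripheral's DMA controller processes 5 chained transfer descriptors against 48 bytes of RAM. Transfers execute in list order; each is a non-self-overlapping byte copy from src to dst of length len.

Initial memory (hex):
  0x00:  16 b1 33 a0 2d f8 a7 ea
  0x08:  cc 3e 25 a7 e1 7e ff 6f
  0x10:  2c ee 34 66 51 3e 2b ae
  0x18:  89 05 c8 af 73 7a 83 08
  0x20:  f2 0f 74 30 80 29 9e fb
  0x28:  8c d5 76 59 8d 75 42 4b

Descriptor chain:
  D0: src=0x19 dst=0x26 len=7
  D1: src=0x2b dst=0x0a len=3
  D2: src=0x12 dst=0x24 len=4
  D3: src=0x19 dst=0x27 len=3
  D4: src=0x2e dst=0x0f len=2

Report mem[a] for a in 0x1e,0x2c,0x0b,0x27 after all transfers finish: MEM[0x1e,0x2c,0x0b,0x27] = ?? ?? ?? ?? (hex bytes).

[0] 0x19->0x26 len=7 : 05 c8 af 73 7a 83 08
[1] 0x2b->0x0a len=3 : 83 08 75
[2] 0x12->0x24 len=4 : 34 66 51 3e
[3] 0x19->0x27 len=3 : 05 c8 af
[4] 0x2e->0x0f len=2 : 42 4b
query mem[0x1e]=0x83, mem[0x2c]=0x08, mem[0x0b]=0x08, mem[0x27]=0x05

MEM[0x1e,0x2c,0x0b,0x27] = 83 08 08 05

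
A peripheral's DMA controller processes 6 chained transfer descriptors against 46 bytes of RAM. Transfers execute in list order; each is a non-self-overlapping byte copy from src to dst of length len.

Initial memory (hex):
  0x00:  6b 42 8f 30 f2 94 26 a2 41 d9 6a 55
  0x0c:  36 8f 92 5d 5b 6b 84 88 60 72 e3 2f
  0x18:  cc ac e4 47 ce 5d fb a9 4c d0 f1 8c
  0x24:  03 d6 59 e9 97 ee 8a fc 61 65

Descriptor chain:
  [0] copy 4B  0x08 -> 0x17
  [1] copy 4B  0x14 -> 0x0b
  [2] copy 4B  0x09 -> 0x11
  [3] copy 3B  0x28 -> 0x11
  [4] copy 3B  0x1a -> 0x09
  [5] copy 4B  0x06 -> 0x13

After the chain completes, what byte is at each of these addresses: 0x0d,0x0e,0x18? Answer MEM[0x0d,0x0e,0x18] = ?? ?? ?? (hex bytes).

#0 dst[0x17+4] := {0x41,0xd9,0x6a,0x55}
#1 dst[0x0b+4] := {0x60,0x72,0xe3,0x41}
#2 dst[0x11+4] := {0xd9,0x6a,0x60,0x72}
#3 dst[0x11+3] := {0x97,0xee,0x8a}
#4 dst[0x09+3] := {0x55,0x47,0xce}
#5 dst[0x13+4] := {0x26,0xa2,0x41,0x55}
query mem[0x0d]=0xe3, mem[0x0e]=0x41, mem[0x18]=0xd9

MEM[0x0d,0x0e,0x18] = e3 41 d9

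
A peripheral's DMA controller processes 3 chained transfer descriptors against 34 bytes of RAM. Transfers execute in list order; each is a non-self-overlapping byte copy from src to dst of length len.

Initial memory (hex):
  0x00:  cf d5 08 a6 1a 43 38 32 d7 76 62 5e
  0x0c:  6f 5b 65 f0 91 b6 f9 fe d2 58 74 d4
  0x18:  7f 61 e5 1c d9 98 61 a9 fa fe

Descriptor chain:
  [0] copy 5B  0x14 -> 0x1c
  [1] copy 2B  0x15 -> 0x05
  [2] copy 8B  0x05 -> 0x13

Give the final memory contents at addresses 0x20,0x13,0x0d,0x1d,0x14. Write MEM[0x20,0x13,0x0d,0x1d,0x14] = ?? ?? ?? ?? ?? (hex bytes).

MEM[0x20,0x13,0x0d,0x1d,0x14] = 7f 58 5b 58 74

[0] 0x14->0x1c len=5 : d2 58 74 d4 7f
[1] 0x15->0x05 len=2 : 58 74
[2] 0x05->0x13 len=8 : 58 74 32 d7 76 62 5e 6f
query mem[0x20]=0x7f, mem[0x13]=0x58, mem[0x0d]=0x5b, mem[0x1d]=0x58, mem[0x14]=0x74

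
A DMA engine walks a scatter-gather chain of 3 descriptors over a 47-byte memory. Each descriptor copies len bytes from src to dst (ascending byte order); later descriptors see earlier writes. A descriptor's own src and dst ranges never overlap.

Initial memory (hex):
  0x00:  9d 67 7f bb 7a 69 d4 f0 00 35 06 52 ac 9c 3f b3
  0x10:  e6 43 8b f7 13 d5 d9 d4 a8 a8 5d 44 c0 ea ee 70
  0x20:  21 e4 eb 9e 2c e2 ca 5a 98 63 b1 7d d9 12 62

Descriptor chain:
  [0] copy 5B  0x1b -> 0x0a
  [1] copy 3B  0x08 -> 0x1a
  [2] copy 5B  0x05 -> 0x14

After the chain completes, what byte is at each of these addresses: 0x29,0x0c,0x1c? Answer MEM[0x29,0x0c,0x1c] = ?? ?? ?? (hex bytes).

D0: mem[0x0a..0x0e] <- [44 c0 ea ee 70]
D1: mem[0x1a..0x1c] <- [00 35 44]
D2: mem[0x14..0x18] <- [69 d4 f0 00 35]
query mem[0x29]=0x63, mem[0x0c]=0xea, mem[0x1c]=0x44

MEM[0x29,0x0c,0x1c] = 63 ea 44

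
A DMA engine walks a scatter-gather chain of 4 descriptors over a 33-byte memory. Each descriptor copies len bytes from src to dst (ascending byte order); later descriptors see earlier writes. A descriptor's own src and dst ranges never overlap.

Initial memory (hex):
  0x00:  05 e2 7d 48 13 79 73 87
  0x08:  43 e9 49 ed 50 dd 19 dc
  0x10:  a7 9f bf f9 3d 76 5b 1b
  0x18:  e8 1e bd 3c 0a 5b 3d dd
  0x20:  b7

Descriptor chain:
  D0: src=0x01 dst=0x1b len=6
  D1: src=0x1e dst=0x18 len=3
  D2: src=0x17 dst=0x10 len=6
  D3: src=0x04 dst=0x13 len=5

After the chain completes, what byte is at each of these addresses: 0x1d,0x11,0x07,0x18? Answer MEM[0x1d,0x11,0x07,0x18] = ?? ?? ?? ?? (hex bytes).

MEM[0x1d,0x11,0x07,0x18] = 48 13 87 13

  after D0: wrote 6B at 0x1b = e27d48137973
  after D1: wrote 3B at 0x18 = 137973
  after D2: wrote 6B at 0x10 = 1b137973e27d
  after D3: wrote 5B at 0x13 = 1379738743
query mem[0x1d]=0x48, mem[0x11]=0x13, mem[0x07]=0x87, mem[0x18]=0x13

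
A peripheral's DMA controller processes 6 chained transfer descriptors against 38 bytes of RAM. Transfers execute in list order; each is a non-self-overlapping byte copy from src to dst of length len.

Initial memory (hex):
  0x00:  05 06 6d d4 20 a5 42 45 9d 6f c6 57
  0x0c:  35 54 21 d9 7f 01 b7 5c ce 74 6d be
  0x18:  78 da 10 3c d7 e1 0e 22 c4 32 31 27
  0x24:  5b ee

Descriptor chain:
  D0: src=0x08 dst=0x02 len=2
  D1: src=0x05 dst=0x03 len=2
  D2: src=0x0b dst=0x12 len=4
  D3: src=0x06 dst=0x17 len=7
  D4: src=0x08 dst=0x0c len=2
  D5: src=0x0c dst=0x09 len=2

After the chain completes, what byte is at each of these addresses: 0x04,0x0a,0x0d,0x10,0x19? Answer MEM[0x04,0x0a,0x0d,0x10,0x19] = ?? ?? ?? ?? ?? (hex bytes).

MEM[0x04,0x0a,0x0d,0x10,0x19] = 42 6f 6f 7f 9d

D0: mem[0x02..0x03] <- [9d 6f]
D1: mem[0x03..0x04] <- [a5 42]
D2: mem[0x12..0x15] <- [57 35 54 21]
D3: mem[0x17..0x1d] <- [42 45 9d 6f c6 57 35]
D4: mem[0x0c..0x0d] <- [9d 6f]
D5: mem[0x09..0x0a] <- [9d 6f]
query mem[0x04]=0x42, mem[0x0a]=0x6f, mem[0x0d]=0x6f, mem[0x10]=0x7f, mem[0x19]=0x9d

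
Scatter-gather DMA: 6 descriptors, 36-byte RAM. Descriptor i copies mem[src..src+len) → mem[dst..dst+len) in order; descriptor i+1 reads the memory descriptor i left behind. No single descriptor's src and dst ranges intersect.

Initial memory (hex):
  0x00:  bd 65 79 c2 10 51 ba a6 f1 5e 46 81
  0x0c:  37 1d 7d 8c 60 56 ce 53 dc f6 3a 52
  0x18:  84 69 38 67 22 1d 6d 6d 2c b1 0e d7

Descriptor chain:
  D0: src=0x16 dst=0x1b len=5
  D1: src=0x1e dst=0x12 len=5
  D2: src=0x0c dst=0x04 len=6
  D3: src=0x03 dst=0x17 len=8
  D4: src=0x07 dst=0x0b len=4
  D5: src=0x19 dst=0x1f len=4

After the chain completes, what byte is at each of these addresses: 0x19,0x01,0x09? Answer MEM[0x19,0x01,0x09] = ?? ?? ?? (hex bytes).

#0 dst[0x1b+5] := {0x3a,0x52,0x84,0x69,0x38}
#1 dst[0x12+5] := {0x69,0x38,0x2c,0xb1,0x0e}
#2 dst[0x04+6] := {0x37,0x1d,0x7d,0x8c,0x60,0x56}
#3 dst[0x17+8] := {0xc2,0x37,0x1d,0x7d,0x8c,0x60,0x56,0x46}
#4 dst[0x0b+4] := {0x8c,0x60,0x56,0x46}
#5 dst[0x1f+4] := {0x1d,0x7d,0x8c,0x60}
query mem[0x19]=0x1d, mem[0x01]=0x65, mem[0x09]=0x56

MEM[0x19,0x01,0x09] = 1d 65 56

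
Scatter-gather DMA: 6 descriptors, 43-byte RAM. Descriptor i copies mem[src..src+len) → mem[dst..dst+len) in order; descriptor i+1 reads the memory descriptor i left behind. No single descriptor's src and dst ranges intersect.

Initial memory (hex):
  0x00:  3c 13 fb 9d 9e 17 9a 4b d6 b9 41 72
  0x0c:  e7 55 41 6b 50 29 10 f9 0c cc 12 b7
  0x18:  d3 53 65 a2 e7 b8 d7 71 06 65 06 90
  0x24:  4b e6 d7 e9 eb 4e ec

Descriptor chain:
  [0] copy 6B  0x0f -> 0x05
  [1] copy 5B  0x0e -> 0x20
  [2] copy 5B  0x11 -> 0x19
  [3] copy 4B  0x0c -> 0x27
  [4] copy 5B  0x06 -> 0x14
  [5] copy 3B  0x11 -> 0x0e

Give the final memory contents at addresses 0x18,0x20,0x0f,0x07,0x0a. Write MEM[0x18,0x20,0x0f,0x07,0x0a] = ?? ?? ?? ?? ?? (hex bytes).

D0: mem[0x05..0x0a] <- [6b 50 29 10 f9 0c]
D1: mem[0x20..0x24] <- [41 6b 50 29 10]
D2: mem[0x19..0x1d] <- [29 10 f9 0c cc]
D3: mem[0x27..0x2a] <- [e7 55 41 6b]
D4: mem[0x14..0x18] <- [50 29 10 f9 0c]
D5: mem[0x0e..0x10] <- [29 10 f9]
query mem[0x18]=0x0c, mem[0x20]=0x41, mem[0x0f]=0x10, mem[0x07]=0x29, mem[0x0a]=0x0c

MEM[0x18,0x20,0x0f,0x07,0x0a] = 0c 41 10 29 0c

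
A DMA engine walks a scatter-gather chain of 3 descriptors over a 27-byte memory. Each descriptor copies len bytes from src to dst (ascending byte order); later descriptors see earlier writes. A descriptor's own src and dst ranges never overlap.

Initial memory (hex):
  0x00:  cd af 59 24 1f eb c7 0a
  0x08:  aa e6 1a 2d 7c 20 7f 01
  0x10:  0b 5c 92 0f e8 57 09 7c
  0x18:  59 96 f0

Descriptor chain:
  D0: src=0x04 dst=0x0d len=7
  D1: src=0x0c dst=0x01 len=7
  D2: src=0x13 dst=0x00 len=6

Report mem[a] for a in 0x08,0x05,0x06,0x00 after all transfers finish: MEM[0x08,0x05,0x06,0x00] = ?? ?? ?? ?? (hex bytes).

  after D0: wrote 7B at 0x0d = 1febc70aaae61a
  after D1: wrote 7B at 0x01 = 7c1febc70aaae6
  after D2: wrote 6B at 0x00 = 1ae857097c59
query mem[0x08]=0xaa, mem[0x05]=0x59, mem[0x06]=0xaa, mem[0x00]=0x1a

MEM[0x08,0x05,0x06,0x00] = aa 59 aa 1a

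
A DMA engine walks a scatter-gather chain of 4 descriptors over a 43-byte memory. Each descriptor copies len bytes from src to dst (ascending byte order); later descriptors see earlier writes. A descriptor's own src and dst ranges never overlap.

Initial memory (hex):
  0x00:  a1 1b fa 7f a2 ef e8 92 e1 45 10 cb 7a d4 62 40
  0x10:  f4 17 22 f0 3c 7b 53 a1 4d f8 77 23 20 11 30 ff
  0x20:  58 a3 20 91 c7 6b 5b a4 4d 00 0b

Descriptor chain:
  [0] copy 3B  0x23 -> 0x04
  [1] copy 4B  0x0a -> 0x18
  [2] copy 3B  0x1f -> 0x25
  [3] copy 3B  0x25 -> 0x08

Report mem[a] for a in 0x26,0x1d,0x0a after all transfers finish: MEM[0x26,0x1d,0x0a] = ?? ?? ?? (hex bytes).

#0 dst[0x04+3] := {0x91,0xc7,0x6b}
#1 dst[0x18+4] := {0x10,0xcb,0x7a,0xd4}
#2 dst[0x25+3] := {0xff,0x58,0xa3}
#3 dst[0x08+3] := {0xff,0x58,0xa3}
query mem[0x26]=0x58, mem[0x1d]=0x11, mem[0x0a]=0xa3

MEM[0x26,0x1d,0x0a] = 58 11 a3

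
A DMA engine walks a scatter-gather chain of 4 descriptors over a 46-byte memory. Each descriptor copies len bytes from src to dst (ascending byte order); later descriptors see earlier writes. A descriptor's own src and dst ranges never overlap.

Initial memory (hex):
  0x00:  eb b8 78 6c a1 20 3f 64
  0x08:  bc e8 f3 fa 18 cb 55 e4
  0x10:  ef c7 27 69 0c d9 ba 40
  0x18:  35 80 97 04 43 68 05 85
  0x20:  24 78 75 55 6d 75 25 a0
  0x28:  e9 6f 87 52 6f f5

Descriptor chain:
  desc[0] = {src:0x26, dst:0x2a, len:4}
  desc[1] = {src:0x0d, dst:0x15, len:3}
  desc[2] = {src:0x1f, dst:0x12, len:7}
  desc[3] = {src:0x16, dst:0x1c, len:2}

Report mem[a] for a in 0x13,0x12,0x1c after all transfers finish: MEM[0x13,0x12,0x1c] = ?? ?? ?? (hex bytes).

MEM[0x13,0x12,0x1c] = 24 85 55

  after D0: wrote 4B at 0x2a = 25a0e96f
  after D1: wrote 3B at 0x15 = cb55e4
  after D2: wrote 7B at 0x12 = 85247875556d75
  after D3: wrote 2B at 0x1c = 556d
query mem[0x13]=0x24, mem[0x12]=0x85, mem[0x1c]=0x55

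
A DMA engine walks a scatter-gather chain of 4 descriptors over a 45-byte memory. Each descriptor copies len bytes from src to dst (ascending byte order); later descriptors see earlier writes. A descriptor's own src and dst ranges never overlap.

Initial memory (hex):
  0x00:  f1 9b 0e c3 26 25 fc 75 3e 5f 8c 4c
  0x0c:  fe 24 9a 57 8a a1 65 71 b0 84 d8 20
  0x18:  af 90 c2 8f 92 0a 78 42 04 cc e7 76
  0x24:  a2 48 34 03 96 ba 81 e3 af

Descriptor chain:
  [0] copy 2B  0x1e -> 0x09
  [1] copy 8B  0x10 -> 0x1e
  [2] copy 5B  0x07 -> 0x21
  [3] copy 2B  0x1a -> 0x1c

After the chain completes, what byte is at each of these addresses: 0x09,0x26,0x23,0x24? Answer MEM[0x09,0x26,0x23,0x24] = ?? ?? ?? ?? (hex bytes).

D0: mem[0x09..0x0a] <- [78 42]
D1: mem[0x1e..0x25] <- [8a a1 65 71 b0 84 d8 20]
D2: mem[0x21..0x25] <- [75 3e 78 42 4c]
D3: mem[0x1c..0x1d] <- [c2 8f]
query mem[0x09]=0x78, mem[0x26]=0x34, mem[0x23]=0x78, mem[0x24]=0x42

MEM[0x09,0x26,0x23,0x24] = 78 34 78 42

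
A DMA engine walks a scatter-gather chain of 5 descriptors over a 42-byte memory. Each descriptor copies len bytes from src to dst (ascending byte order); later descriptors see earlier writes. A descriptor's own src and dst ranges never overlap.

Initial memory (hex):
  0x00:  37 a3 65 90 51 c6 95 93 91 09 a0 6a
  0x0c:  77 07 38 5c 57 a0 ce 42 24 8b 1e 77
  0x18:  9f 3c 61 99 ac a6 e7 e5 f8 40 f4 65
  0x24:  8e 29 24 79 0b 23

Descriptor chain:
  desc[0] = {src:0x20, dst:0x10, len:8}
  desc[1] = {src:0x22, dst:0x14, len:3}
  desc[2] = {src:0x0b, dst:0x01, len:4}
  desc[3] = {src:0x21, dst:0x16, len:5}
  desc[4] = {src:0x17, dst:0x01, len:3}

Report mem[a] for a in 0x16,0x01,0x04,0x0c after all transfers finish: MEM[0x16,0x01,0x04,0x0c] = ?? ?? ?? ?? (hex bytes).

#0 dst[0x10+8] := {0xf8,0x40,0xf4,0x65,0x8e,0x29,0x24,0x79}
#1 dst[0x14+3] := {0xf4,0x65,0x8e}
#2 dst[0x01+4] := {0x6a,0x77,0x07,0x38}
#3 dst[0x16+5] := {0x40,0xf4,0x65,0x8e,0x29}
#4 dst[0x01+3] := {0xf4,0x65,0x8e}
query mem[0x16]=0x40, mem[0x01]=0xf4, mem[0x04]=0x38, mem[0x0c]=0x77

MEM[0x16,0x01,0x04,0x0c] = 40 f4 38 77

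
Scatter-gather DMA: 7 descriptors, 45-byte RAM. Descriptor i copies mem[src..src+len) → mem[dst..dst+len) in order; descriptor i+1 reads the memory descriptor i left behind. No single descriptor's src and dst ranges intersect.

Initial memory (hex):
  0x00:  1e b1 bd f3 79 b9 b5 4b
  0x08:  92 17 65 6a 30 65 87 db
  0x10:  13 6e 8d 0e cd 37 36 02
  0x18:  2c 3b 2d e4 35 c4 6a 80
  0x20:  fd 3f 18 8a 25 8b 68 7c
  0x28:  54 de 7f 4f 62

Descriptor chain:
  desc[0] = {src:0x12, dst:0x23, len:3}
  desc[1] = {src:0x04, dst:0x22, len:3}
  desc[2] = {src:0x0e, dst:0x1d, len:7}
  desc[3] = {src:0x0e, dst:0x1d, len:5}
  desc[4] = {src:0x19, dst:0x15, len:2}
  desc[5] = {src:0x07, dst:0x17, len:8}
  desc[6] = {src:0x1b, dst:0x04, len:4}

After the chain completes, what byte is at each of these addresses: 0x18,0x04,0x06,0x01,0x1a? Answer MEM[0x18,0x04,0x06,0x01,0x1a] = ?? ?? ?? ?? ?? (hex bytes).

MEM[0x18,0x04,0x06,0x01,0x1a] = 92 6a 65 b1 65

[0] 0x12->0x23 len=3 : 8d 0e cd
[1] 0x04->0x22 len=3 : 79 b9 b5
[2] 0x0e->0x1d len=7 : 87 db 13 6e 8d 0e cd
[3] 0x0e->0x1d len=5 : 87 db 13 6e 8d
[4] 0x19->0x15 len=2 : 3b 2d
[5] 0x07->0x17 len=8 : 4b 92 17 65 6a 30 65 87
[6] 0x1b->0x04 len=4 : 6a 30 65 87
query mem[0x18]=0x92, mem[0x04]=0x6a, mem[0x06]=0x65, mem[0x01]=0xb1, mem[0x1a]=0x65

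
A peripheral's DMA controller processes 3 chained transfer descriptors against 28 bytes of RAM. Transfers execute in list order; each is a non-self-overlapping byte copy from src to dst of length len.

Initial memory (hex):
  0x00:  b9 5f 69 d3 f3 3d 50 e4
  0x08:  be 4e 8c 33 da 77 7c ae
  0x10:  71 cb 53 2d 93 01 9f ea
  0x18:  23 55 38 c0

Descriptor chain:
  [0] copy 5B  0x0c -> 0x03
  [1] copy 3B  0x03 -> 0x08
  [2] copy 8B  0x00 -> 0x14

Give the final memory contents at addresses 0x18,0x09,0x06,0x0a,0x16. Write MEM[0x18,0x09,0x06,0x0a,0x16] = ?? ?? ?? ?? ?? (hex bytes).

#0 dst[0x03+5] := {0xda,0x77,0x7c,0xae,0x71}
#1 dst[0x08+3] := {0xda,0x77,0x7c}
#2 dst[0x14+8] := {0xb9,0x5f,0x69,0xda,0x77,0x7c,0xae,0x71}
query mem[0x18]=0x77, mem[0x09]=0x77, mem[0x06]=0xae, mem[0x0a]=0x7c, mem[0x16]=0x69

MEM[0x18,0x09,0x06,0x0a,0x16] = 77 77 ae 7c 69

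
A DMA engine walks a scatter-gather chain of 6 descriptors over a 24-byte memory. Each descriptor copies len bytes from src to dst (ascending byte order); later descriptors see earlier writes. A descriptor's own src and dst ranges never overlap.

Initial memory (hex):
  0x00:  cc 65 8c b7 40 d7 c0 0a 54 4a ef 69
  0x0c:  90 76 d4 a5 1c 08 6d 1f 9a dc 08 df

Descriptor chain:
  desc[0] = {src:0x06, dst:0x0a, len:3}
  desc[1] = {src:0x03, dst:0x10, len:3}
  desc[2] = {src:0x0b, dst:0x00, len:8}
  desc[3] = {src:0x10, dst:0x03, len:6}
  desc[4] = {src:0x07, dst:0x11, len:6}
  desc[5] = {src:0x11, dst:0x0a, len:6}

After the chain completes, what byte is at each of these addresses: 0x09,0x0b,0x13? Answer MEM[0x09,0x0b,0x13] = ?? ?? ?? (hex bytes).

MEM[0x09,0x0b,0x13] = 4a dc 4a

#0 dst[0x0a+3] := {0xc0,0x0a,0x54}
#1 dst[0x10+3] := {0xb7,0x40,0xd7}
#2 dst[0x00+8] := {0x0a,0x54,0x76,0xd4,0xa5,0xb7,0x40,0xd7}
#3 dst[0x03+6] := {0xb7,0x40,0xd7,0x1f,0x9a,0xdc}
#4 dst[0x11+6] := {0x9a,0xdc,0x4a,0xc0,0x0a,0x54}
#5 dst[0x0a+6] := {0x9a,0xdc,0x4a,0xc0,0x0a,0x54}
query mem[0x09]=0x4a, mem[0x0b]=0xdc, mem[0x13]=0x4a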